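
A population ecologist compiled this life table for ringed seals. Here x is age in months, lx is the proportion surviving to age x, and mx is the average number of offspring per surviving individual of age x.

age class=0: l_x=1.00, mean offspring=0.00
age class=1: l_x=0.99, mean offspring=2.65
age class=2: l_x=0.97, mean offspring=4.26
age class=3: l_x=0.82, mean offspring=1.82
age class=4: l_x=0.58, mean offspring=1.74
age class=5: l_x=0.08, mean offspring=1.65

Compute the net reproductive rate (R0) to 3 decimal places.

lx·mx by age: 0, 2.6235, 4.1322, 1.4924, 1.0092, 0.132
R0 = Σ lx·mx = 9.3893 → 9.389

9.389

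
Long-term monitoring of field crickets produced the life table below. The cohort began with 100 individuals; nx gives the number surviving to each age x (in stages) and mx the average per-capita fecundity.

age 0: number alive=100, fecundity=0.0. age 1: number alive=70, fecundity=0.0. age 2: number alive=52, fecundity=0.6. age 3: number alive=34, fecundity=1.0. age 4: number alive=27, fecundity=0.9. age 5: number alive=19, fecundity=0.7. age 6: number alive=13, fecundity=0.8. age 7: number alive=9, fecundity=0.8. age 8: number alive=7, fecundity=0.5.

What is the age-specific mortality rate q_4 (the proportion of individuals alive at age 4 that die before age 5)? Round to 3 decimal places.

0.296

lx = nx/n0 = nx/100: 1, 0.7, 0.52, 0.34, 0.27, 0.19, 0.13, 0.09, 0.07
q_4 = (l_4 − l_5) / l_4 = (0.27 − 0.19) / 0.27
     = 0.08 / 0.27 = 0.296296… → 0.296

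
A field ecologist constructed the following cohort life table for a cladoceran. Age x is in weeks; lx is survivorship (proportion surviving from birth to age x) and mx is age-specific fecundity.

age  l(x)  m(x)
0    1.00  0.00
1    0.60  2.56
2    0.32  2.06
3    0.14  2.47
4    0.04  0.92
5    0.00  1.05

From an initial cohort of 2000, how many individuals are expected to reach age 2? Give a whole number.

640

Expected survivors = N0 · l_2 = 2000 × 0.32 = 640 → 640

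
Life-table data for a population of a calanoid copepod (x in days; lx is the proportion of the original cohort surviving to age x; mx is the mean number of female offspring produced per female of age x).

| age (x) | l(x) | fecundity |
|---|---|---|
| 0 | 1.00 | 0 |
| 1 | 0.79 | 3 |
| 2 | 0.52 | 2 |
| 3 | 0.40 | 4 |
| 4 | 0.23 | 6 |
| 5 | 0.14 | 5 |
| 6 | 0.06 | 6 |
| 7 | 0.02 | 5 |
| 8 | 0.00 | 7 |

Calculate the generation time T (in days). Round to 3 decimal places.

lx·mx: 0, 2.37, 1.04, 1.6, 1.38, 0.7, 0.36, 0.1, 0 → R0 = 7.55
x·lx·mx: 0, 2.37, 2.08, 4.8, 5.52, 3.5, 2.16, 0.7, 0 → Σ = 21.13
T = 21.13 / 7.55 = 2.798675… → 2.799

2.799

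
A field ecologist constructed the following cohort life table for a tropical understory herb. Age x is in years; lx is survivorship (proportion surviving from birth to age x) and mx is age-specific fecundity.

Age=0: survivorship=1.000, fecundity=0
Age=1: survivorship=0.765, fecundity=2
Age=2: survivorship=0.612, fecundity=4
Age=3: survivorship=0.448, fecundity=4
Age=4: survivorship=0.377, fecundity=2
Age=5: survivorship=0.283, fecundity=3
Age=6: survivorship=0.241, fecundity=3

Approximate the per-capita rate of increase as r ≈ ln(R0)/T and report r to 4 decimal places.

R0 = Σ lx·mx = 0 + 1.53 + 2.448 + 1.792 + 0.754 + 0.849 + 0.723 = 8.096
Σ x·lx·mx = 23.401; T = 23.401/8.096 = 2.89044…
r ≈ ln(R0)/T = ln(8.096)/2.89044… = 0.723547… → 0.7235

0.7235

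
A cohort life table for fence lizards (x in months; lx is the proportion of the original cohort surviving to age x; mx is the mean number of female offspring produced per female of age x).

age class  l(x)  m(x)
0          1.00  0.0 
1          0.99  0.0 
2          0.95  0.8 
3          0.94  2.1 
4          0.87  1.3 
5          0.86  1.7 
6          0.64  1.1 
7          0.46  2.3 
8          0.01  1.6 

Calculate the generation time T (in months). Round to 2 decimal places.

lx·mx: 0, 0, 0.76, 1.974, 1.131, 1.462, 0.704, 1.058, 0.016 → R0 = 7.105
x·lx·mx: 0, 0, 1.52, 5.922, 4.524, 7.31, 4.224, 7.406, 0.128 → Σ = 31.034
T = 31.034 / 7.105 = 4.36791… → 4.37

4.37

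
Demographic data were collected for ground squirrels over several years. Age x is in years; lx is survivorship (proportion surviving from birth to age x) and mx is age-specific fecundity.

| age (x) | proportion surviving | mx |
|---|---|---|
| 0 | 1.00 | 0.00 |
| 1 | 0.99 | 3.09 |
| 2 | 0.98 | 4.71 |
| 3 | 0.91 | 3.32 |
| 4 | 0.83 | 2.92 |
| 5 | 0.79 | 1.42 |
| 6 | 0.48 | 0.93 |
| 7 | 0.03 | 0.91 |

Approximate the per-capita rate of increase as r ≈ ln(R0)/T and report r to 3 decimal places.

R0 = Σ lx·mx = 0 + 3.0591 + 4.6158 + 3.0212 + 2.4236 + 1.1218 + 0.4464 + 0.0273 = 14.7152
Σ x·lx·mx = 39.5272; T = 39.5272/14.7152 = 2.68615…
r ≈ ln(R0)/T = ln(14.7152)/2.68615… = 1.00102… → 1.001

1.001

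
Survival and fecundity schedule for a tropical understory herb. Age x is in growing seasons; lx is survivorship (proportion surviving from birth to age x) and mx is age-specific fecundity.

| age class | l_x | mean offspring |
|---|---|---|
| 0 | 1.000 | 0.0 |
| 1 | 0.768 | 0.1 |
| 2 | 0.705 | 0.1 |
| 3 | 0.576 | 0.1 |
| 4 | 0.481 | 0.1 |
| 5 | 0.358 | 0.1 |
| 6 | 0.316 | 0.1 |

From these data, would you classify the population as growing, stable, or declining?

R0 = Σ lx·mx = 0 + 0.0768 + 0.0705 + 0.0576 + 0.0481 + 0.0358 + 0.0316 = 0.3204
R0 < 1, so the population is declining.

declining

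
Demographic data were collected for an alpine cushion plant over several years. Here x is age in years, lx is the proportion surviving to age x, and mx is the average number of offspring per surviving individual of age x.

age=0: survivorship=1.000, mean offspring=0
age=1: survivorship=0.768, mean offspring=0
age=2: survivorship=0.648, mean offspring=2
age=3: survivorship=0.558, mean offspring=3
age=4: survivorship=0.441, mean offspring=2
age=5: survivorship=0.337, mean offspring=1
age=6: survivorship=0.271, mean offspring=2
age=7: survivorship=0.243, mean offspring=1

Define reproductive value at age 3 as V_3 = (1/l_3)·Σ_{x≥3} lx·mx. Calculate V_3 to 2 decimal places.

6.59

lx·mx for x ≥ 3: 1.674, 0.882, 0.337, 0.542, 0.243 → sum = 3.678
V_3 = 3.678 / l_3 = 3.678 / 0.558 = 6.591398… → 6.59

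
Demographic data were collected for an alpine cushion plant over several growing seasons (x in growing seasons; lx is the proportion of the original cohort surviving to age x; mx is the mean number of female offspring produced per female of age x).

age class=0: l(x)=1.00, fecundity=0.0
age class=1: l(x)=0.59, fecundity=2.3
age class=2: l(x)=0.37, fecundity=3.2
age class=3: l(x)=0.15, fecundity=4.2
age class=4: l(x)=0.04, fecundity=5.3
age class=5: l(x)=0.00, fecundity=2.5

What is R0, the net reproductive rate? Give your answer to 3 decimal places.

lx·mx by age: 0, 1.357, 1.184, 0.63, 0.212, 0
R0 = Σ lx·mx = 3.383 → 3.383

3.383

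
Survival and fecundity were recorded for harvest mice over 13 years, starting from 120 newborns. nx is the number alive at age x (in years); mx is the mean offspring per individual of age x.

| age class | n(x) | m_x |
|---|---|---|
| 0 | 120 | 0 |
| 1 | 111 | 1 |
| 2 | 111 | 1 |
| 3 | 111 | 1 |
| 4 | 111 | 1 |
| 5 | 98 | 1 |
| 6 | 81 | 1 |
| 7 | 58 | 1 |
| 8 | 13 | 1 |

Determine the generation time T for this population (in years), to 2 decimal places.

3.74

lx = nx/n0 = nx/120: 1, 0.925, 0.925, 0.925, 0.925, 0.81667…, 0.675, 0.48333…, 0.10833…
lx·mx: 0, 0.925, 0.925, 0.925, 0.925, 0.816667…, 0.675, 0.483333…, 0.108333… → R0 = 5.783333…
x·lx·mx: 0, 0.925, 1.85, 2.775, 3.7, 4.083333…, 4.05, 3.383333…, 0.866667… → Σ = 21.633333…
T = 21.633333… / 5.783333… = 3.740634… → 3.74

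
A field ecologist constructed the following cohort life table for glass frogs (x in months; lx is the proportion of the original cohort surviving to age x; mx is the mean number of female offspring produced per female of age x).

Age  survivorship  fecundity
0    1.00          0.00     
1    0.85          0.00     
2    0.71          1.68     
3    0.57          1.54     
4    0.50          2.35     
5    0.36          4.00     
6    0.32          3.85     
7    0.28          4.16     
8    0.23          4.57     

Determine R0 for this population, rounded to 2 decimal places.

lx·mx by age: 0, 0, 1.1928, 0.8778, 1.175, 1.44, 1.232, 1.1648, 1.0511
R0 = Σ lx·mx = 8.1335 → 8.13

8.13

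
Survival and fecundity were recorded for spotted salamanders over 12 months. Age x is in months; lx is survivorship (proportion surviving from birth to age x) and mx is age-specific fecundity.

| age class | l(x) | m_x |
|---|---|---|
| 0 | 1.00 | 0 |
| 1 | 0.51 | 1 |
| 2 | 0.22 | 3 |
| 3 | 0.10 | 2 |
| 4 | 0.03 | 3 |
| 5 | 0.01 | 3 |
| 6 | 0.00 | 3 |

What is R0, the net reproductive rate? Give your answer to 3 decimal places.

lx·mx by age: 0, 0.51, 0.66, 0.2, 0.09, 0.03, 0
R0 = Σ lx·mx = 1.49 → 1.490

1.490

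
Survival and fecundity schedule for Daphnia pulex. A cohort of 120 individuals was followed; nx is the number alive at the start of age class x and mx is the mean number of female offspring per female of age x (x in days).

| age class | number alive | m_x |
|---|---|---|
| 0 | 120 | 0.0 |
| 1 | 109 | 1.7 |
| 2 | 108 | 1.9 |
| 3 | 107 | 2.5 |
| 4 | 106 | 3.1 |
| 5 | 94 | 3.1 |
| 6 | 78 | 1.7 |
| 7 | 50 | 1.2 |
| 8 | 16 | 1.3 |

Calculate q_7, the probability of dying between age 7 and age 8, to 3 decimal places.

0.680

lx = nx/n0 = nx/120: 1, 0.90833…, 0.9, 0.89167…, 0.88333…, 0.78333…, 0.65, 0.41667…, 0.13333…
q_7 = (l_7 − l_8) / l_7 = (0.416667… − 0.133333…) / 0.416667…
     = 0.283333… / 0.416667… = 0.68… → 0.680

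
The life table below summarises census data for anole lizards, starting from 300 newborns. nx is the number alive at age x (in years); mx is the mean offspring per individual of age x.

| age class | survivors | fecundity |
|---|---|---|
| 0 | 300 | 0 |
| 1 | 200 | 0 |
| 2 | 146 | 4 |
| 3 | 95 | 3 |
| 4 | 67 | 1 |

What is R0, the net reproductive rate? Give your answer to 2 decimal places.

lx = nx/n0 = nx/300: 1, 0.66667…, 0.48667…, 0.31667…, 0.22333…
lx·mx by age: 0, 0, 1.946667…, 0.95…, 0.223333…
R0 = Σ lx·mx = 3.12… → 3.12

3.12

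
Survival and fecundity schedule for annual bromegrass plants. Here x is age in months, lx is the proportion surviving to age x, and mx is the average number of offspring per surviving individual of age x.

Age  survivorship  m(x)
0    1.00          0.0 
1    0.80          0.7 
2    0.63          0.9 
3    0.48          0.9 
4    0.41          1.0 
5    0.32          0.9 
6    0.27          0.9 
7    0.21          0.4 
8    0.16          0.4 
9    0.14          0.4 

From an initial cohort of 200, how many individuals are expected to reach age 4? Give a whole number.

Expected survivors = N0 · l_4 = 200 × 0.41 = 82 → 82

82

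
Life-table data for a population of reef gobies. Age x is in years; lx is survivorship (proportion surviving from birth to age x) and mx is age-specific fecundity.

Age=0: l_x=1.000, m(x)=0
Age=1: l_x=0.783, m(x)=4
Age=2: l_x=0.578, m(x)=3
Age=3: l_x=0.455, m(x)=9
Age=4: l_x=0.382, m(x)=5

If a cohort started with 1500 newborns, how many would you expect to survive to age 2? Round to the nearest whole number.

867

Expected survivors = N0 · l_2 = 1500 × 0.578 = 867 → 867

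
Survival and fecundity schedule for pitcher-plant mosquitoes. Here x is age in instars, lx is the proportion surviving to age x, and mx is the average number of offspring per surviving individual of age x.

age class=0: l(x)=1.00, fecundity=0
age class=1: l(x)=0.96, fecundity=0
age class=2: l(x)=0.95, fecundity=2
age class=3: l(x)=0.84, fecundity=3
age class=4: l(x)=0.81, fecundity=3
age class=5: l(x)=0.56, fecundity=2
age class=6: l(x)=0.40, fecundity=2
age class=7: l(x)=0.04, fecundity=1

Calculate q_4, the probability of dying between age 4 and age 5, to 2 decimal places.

q_4 = (l_4 − l_5) / l_4 = (0.81 − 0.56) / 0.81
     = 0.25 / 0.81 = 0.308642… → 0.31

0.31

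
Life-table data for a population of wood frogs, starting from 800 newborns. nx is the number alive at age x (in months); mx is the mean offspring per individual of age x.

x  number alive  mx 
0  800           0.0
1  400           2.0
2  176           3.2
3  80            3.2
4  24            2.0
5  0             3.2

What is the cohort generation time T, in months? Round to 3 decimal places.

1.731

lx = nx/n0 = nx/800: 1, 0.5, 0.22, 0.1, 0.03, 0
lx·mx: 0, 1, 0.704, 0.32, 0.06, 0 → R0 = 2.084
x·lx·mx: 0, 1, 1.408, 0.96, 0.24, 0 → Σ = 3.608
T = 3.608 / 2.084 = 1.731286… → 1.731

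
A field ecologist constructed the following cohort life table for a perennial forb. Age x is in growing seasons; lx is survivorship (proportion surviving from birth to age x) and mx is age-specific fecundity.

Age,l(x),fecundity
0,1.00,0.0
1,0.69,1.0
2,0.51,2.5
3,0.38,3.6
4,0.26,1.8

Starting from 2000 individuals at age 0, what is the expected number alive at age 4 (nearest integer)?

Expected survivors = N0 · l_4 = 2000 × 0.26 = 520 → 520

520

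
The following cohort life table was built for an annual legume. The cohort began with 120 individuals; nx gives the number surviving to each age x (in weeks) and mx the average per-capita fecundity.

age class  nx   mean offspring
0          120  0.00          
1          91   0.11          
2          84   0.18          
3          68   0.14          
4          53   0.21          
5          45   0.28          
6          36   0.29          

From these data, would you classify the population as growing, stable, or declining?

lx = nx/n0 = nx/120: 1, 0.75833…, 0.7, 0.56667…, 0.44167…, 0.375, 0.3
R0 = Σ lx·mx = 0 + 0.083417… + 0.126 + 0.079333… + 0.09275… + 0.105 + 0.087 = 0.5735…
R0 < 1, so the population is declining.

declining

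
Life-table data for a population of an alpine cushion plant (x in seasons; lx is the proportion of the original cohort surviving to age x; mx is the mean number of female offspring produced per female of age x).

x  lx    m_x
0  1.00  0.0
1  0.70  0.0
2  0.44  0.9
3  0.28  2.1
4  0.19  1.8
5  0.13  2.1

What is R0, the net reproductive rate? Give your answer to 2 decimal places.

1.60

lx·mx by age: 0, 0, 0.396, 0.588, 0.342, 0.273
R0 = Σ lx·mx = 1.599 → 1.60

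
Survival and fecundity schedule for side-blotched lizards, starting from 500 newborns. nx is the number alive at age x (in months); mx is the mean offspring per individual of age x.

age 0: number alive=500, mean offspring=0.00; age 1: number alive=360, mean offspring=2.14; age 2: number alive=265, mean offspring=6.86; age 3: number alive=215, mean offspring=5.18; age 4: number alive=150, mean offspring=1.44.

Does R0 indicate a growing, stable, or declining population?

lx = nx/n0 = nx/500: 1, 0.72, 0.53, 0.43, 0.3
R0 = Σ lx·mx = 0 + 1.5408 + 3.6358 + 2.2274 + 0.432 = 7.836
R0 > 1, so the population is growing.

growing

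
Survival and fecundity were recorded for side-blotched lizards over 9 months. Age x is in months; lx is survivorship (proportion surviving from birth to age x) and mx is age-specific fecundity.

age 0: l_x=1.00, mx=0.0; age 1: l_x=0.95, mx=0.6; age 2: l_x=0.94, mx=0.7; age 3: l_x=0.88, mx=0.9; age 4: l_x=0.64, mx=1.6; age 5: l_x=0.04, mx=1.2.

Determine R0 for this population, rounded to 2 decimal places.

3.09

lx·mx by age: 0, 0.57, 0.658, 0.792, 1.024, 0.048
R0 = Σ lx·mx = 3.092 → 3.09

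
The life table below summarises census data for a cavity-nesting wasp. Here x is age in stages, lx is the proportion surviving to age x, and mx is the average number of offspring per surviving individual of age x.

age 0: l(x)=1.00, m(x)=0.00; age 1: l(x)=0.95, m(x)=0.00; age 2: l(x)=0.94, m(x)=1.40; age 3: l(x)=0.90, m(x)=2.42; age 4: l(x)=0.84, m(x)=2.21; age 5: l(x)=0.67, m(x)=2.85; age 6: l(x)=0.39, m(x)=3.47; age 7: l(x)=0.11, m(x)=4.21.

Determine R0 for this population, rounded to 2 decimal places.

9.08

lx·mx by age: 0, 0, 1.316, 2.178, 1.8564, 1.9095, 1.3533, 0.4631
R0 = Σ lx·mx = 9.0763 → 9.08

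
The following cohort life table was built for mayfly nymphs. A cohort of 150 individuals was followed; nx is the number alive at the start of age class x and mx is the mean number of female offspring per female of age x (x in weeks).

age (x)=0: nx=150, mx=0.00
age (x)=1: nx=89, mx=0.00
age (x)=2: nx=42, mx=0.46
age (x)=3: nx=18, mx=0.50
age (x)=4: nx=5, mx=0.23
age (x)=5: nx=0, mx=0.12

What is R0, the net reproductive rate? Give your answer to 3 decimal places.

lx = nx/n0 = nx/150: 1, 0.59333…, 0.28, 0.12, 0.03333…, 0
lx·mx by age: 0, 0, 0.1288, 0.06, 0.007667…, 0
R0 = Σ lx·mx = 0.196467… → 0.196

0.196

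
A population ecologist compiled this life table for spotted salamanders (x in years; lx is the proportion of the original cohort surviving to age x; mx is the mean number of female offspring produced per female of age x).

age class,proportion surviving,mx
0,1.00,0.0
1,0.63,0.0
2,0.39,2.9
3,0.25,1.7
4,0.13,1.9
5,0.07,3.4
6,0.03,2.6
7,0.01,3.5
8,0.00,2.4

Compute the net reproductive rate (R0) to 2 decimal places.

2.15

lx·mx by age: 0, 0, 1.131, 0.425, 0.247, 0.238, 0.078, 0.035, 0
R0 = Σ lx·mx = 2.154 → 2.15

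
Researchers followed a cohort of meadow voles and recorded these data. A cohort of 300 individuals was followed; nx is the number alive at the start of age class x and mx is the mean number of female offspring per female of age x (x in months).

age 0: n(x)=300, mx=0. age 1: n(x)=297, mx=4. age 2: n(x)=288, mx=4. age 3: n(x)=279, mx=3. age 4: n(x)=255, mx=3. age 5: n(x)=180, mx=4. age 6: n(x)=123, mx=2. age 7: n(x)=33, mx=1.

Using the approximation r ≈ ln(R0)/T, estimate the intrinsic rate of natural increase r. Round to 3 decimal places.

lx = nx/n0 = nx/300: 1, 0.99, 0.96, 0.93, 0.85, 0.6, 0.41, 0.11
R0 = Σ lx·mx = 0 + 3.96 + 3.84 + 2.79 + 2.55 + 2.4 + 0.82 + 0.11 = 16.47
Σ x·lx·mx = 47.9; T = 47.9/16.47 = 2.90832…
r ≈ ln(R0)/T = ln(16.47)/2.90832… = 0.96329… → 0.963

0.963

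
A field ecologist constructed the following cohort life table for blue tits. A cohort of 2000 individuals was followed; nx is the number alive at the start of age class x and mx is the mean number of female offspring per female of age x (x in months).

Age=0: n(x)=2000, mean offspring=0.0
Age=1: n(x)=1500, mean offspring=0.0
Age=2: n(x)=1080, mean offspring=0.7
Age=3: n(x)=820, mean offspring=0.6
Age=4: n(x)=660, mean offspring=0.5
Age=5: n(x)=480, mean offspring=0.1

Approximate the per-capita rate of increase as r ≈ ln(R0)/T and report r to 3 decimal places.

lx = nx/n0 = nx/2000: 1, 0.75, 0.54, 0.41, 0.33, 0.24
R0 = Σ lx·mx = 0 + 0 + 0.378 + 0.246 + 0.165 + 0.024 = 0.813
Σ x·lx·mx = 2.274; T = 2.274/0.813 = 2.79705…
r ≈ ln(R0)/T = ln(0.813)/2.79705… = -0.07402… → -0.074

-0.074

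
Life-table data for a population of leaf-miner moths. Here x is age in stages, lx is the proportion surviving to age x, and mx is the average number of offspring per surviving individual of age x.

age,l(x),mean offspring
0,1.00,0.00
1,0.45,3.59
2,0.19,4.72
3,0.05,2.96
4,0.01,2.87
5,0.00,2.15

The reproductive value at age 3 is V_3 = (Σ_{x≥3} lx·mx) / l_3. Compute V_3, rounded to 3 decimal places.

3.534

lx·mx for x ≥ 3: 0.148, 0.0287, 0 → sum = 0.1767
V_3 = 0.1767 / l_3 = 0.1767 / 0.05 = 3.534 → 3.534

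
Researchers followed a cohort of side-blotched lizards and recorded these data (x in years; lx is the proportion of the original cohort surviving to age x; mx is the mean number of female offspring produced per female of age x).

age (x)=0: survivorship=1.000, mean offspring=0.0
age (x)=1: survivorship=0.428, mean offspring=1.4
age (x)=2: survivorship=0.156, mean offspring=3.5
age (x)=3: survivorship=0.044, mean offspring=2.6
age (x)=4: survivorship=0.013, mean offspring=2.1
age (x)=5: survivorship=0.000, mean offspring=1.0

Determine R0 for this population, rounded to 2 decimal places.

1.29

lx·mx by age: 0, 0.5992, 0.546, 0.1144, 0.0273, 0
R0 = Σ lx·mx = 1.2869 → 1.29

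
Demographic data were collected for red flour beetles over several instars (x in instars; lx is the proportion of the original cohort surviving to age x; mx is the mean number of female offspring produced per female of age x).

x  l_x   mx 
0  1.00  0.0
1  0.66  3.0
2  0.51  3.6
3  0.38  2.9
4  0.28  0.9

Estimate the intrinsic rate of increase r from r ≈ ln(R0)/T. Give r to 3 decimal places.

0.852

R0 = Σ lx·mx = 0 + 1.98 + 1.836 + 1.102 + 0.252 = 5.17
Σ x·lx·mx = 9.966; T = 9.966/5.17 = 1.92766…
r ≈ ln(R0)/T = ln(5.17)/1.92766… = 0.85226… → 0.852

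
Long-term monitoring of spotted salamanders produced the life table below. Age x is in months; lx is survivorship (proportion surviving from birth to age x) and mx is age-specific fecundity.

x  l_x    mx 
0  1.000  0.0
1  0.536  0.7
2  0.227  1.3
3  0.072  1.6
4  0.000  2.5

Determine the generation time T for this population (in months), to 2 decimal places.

1.67

lx·mx: 0, 0.3752, 0.2951, 0.1152, 0 → R0 = 0.7855
x·lx·mx: 0, 0.3752, 0.5902, 0.3456, 0 → Σ = 1.311
T = 1.311 / 0.7855 = 1.669001… → 1.67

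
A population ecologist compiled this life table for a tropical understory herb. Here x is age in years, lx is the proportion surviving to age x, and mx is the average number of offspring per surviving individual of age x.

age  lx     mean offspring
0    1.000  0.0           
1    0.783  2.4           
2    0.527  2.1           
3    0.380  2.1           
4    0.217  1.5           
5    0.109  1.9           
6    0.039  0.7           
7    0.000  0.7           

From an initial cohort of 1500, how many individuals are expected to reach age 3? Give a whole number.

Expected survivors = N0 · l_3 = 1500 × 0.380 = 570 → 570

570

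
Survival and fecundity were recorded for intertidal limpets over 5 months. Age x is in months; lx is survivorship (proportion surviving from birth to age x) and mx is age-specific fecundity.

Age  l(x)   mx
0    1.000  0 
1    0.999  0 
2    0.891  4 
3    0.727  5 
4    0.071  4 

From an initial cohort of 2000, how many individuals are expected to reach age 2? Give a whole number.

Expected survivors = N0 · l_2 = 2000 × 0.891 = 1782 → 1782

1782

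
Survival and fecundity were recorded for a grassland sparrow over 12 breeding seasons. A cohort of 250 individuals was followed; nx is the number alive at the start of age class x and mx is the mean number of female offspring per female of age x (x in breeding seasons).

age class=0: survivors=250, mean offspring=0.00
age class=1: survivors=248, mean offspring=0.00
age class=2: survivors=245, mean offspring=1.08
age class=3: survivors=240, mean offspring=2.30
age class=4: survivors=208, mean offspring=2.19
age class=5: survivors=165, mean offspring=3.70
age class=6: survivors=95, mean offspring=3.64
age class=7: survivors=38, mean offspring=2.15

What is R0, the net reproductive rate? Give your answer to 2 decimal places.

9.24

lx = nx/n0 = nx/250: 1, 0.992, 0.98, 0.96, 0.832, 0.66, 0.38, 0.152
lx·mx by age: 0, 0, 1.0584, 2.208, 1.82208, 2.442, 1.3832, 0.3268
R0 = Σ lx·mx = 9.24048 → 9.24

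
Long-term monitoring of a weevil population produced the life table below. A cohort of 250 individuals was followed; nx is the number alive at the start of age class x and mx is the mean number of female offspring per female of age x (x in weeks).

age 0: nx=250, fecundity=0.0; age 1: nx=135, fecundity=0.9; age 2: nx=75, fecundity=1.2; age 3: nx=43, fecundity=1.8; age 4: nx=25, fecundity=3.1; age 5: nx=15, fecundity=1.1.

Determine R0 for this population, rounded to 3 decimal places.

1.532

lx = nx/n0 = nx/250: 1, 0.54, 0.3, 0.172, 0.1, 0.06
lx·mx by age: 0, 0.486, 0.36, 0.3096, 0.31, 0.066
R0 = Σ lx·mx = 1.5316 → 1.532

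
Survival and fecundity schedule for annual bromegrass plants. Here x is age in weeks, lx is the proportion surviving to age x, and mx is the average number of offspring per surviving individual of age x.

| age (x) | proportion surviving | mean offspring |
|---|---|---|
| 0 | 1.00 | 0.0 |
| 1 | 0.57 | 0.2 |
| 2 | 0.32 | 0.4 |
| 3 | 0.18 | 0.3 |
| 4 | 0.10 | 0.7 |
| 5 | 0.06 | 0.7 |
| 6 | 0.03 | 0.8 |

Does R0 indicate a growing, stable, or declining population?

declining

R0 = Σ lx·mx = 0 + 0.114 + 0.128 + 0.054 + 0.07 + 0.042 + 0.024 = 0.432
R0 < 1, so the population is declining.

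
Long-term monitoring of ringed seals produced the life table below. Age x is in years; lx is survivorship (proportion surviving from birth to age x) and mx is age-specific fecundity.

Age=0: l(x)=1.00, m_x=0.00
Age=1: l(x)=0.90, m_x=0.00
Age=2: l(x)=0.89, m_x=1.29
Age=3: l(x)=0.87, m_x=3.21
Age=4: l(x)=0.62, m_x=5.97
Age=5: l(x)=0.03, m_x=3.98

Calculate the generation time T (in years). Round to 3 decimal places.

3.360

lx·mx: 0, 0, 1.1481, 2.7927, 3.7014, 0.1194 → R0 = 7.7616
x·lx·mx: 0, 0, 2.2962, 8.3781, 14.8056, 0.597 → Σ = 26.0769
T = 26.0769 / 7.7616 = 3.359733… → 3.360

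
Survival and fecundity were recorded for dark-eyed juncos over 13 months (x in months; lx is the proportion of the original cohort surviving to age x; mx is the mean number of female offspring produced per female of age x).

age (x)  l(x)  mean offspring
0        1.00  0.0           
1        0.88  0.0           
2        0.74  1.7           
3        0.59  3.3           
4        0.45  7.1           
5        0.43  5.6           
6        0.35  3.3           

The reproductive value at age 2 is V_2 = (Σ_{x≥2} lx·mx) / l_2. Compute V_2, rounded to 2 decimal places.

lx·mx for x ≥ 2: 1.258, 1.947, 3.195, 2.408, 1.155 → sum = 9.963
V_2 = 9.963 / l_2 = 9.963 / 0.74 = 13.463514… → 13.46

13.46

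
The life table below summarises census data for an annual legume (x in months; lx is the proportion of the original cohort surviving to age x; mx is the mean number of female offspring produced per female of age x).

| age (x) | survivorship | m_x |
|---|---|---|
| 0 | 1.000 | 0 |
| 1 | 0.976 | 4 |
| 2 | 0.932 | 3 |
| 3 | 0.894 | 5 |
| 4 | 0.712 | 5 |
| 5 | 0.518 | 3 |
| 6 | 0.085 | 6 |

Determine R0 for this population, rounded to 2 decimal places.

lx·mx by age: 0, 3.904, 2.796, 4.47, 3.56, 1.554, 0.51
R0 = Σ lx·mx = 16.794 → 16.79

16.79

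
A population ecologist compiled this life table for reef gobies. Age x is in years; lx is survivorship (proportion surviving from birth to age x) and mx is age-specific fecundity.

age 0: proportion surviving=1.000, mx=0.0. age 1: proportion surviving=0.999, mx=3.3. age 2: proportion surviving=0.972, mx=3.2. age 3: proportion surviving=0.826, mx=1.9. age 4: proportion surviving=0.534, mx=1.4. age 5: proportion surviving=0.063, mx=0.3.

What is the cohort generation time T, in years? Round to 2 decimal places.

1.98

lx·mx: 0, 3.2967, 3.1104, 1.5694, 0.7476, 0.0189 → R0 = 8.743
x·lx·mx: 0, 3.2967, 6.2208, 4.7082, 2.9904, 0.0945 → Σ = 17.3106
T = 17.3106 / 8.743 = 1.979938… → 1.98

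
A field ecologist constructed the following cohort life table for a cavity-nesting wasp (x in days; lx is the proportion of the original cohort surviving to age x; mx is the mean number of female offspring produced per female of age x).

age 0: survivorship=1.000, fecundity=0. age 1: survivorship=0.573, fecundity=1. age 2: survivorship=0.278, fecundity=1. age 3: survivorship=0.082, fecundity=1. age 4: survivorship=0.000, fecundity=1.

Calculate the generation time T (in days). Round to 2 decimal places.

1.47

lx·mx: 0, 0.573, 0.278, 0.082, 0 → R0 = 0.933
x·lx·mx: 0, 0.573, 0.556, 0.246, 0 → Σ = 1.375
T = 1.375 / 0.933 = 1.473741… → 1.47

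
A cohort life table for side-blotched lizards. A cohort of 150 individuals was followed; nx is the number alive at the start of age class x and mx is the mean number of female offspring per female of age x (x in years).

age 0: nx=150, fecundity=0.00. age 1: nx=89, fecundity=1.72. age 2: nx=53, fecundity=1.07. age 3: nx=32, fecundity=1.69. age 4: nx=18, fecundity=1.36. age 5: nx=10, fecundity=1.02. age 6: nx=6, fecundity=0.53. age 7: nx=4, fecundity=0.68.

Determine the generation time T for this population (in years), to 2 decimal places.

lx = nx/n0 = nx/150: 1, 0.59333…, 0.35333…, 0.21333…, 0.12, 0.06667…, 0.04, 0.02667…
lx·mx: 0, 1.020533…, 0.378067…, 0.360533…, 0.1632, 0.068…, 0.0212, 0.018133… → R0 = 2.029667…
x·lx·mx: 0, 1.020533…, 0.756133…, 1.0816…, 0.6528, 0.34…, 0.1272, 0.126933… → Σ = 4.1052…
T = 4.1052… / 2.029667… = 2.022598… → 2.02

2.02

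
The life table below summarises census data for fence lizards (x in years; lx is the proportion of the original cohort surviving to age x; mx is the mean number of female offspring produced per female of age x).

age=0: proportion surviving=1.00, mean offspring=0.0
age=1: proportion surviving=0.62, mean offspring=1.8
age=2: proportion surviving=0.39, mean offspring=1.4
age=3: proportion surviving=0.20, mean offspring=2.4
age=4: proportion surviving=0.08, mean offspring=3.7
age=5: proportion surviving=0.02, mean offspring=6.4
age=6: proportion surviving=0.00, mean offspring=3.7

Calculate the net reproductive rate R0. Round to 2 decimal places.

lx·mx by age: 0, 1.116, 0.546, 0.48, 0.296, 0.128, 0
R0 = Σ lx·mx = 2.566 → 2.57

2.57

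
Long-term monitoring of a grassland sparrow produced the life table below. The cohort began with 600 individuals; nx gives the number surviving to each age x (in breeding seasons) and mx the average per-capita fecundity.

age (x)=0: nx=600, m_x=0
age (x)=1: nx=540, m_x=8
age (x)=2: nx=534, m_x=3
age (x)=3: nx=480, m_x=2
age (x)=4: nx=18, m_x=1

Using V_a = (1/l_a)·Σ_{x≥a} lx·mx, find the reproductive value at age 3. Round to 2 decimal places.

2.04

lx = nx/n0 = nx/600: 1, 0.9, 0.89, 0.8, 0.03
lx·mx for x ≥ 3: 1.6, 0.03 → sum = 1.63
V_3 = 1.63 / l_3 = 1.63 / 0.8 = 2.0375 → 2.04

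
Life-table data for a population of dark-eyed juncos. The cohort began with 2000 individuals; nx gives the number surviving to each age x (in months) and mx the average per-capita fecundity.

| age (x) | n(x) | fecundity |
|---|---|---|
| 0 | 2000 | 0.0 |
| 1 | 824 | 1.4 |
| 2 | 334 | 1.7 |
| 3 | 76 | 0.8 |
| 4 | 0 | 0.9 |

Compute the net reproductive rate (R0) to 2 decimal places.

lx = nx/n0 = nx/2000: 1, 0.412, 0.167, 0.038, 0
lx·mx by age: 0, 0.5768, 0.2839, 0.0304, 0
R0 = Σ lx·mx = 0.8911 → 0.89

0.89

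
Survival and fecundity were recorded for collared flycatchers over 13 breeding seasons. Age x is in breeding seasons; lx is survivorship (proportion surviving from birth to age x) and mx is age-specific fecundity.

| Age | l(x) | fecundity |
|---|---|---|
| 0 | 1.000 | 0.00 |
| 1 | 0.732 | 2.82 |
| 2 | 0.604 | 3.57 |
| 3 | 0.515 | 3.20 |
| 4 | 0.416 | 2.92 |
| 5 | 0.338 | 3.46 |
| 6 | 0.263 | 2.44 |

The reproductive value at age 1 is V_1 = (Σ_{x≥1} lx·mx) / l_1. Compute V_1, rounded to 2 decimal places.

12.15

lx·mx for x ≥ 1: 2.06424, 2.15628, 1.648, 1.21472, 1.16948, 0.64172 → sum = 8.89444
V_1 = 8.89444 / l_1 = 8.89444 / 0.732 = 12.150874… → 12.15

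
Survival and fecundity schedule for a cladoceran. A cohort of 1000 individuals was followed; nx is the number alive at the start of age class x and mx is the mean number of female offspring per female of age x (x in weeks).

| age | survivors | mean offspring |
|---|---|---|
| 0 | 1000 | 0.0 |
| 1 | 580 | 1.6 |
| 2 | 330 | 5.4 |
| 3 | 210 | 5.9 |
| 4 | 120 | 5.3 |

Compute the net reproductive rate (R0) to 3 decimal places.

4.585

lx = nx/n0 = nx/1000: 1, 0.58, 0.33, 0.21, 0.12
lx·mx by age: 0, 0.928, 1.782, 1.239, 0.636
R0 = Σ lx·mx = 4.585 → 4.585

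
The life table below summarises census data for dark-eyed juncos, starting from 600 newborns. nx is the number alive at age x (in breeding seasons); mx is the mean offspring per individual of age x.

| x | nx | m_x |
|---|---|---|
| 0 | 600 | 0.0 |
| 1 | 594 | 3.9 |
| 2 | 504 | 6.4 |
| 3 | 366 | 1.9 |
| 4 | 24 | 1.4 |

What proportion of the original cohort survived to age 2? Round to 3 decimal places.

0.840

l_2 = n_2/n_0 = 504/600 = 0.84 → 0.840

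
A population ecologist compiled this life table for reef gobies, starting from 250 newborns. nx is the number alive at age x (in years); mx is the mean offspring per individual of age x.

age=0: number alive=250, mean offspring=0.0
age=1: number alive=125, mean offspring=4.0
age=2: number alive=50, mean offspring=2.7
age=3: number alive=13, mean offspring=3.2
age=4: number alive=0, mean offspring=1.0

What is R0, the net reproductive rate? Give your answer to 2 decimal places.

2.71

lx = nx/n0 = nx/250: 1, 0.5, 0.2, 0.052, 0
lx·mx by age: 0, 2, 0.54, 0.1664, 0
R0 = Σ lx·mx = 2.7064 → 2.71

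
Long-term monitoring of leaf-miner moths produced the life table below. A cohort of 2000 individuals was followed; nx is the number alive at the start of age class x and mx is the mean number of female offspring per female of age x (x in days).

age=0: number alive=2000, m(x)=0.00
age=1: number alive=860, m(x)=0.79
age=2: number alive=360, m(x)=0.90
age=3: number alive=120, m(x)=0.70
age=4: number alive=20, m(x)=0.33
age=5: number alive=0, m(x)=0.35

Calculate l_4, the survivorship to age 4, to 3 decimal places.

0.010

l_4 = n_4/n_0 = 20/2000 = 0.01 → 0.010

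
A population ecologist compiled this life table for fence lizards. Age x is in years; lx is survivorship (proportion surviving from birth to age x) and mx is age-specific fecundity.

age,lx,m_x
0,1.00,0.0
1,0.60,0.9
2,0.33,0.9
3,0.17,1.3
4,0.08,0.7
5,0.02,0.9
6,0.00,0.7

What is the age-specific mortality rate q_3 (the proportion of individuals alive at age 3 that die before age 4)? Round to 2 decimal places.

0.53

q_3 = (l_3 − l_4) / l_3 = (0.17 − 0.08) / 0.17
     = 0.09 / 0.17 = 0.529412… → 0.53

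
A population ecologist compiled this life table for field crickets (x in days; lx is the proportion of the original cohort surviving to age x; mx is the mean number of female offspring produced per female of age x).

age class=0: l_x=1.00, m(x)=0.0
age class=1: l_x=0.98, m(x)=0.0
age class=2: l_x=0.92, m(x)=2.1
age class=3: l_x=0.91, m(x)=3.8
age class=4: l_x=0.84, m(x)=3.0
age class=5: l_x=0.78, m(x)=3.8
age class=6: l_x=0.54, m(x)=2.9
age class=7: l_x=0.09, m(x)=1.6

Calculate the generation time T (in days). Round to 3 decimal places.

3.937

lx·mx: 0, 0, 1.932, 3.458, 2.52, 2.964, 1.566, 0.144 → R0 = 12.584
x·lx·mx: 0, 0, 3.864, 10.374, 10.08, 14.82, 9.396, 1.008 → Σ = 49.542
T = 49.542 / 12.584 = 3.936904… → 3.937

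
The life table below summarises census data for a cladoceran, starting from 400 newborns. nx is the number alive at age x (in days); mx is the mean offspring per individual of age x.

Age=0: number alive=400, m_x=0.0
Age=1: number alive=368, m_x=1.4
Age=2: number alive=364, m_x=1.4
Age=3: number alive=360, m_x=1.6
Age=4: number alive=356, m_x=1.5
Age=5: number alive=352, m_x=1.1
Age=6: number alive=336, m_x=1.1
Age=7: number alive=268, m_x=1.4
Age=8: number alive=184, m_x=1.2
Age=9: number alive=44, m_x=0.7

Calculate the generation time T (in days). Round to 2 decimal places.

lx = nx/n0 = nx/400: 1, 0.92, 0.91, 0.9, 0.89, 0.88, 0.84, 0.67, 0.46, 0.11
lx·mx: 0, 1.288, 1.274, 1.44, 1.335, 0.968, 0.924, 0.938, 0.552, 0.077 → R0 = 8.796
x·lx·mx: 0, 1.288, 2.548, 4.32, 5.34, 4.84, 5.544, 6.566, 4.416, 0.693 → Σ = 35.555
T = 35.555 / 8.796 = 4.042178… → 4.04

4.04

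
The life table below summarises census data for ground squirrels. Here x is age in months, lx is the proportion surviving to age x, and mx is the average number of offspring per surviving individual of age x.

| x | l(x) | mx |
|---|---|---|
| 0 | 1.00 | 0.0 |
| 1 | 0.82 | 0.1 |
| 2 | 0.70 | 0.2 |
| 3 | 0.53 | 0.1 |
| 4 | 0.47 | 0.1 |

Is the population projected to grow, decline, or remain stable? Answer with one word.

R0 = Σ lx·mx = 0 + 0.082 + 0.14 + 0.053 + 0.047 = 0.322
R0 < 1, so the population is declining.

declining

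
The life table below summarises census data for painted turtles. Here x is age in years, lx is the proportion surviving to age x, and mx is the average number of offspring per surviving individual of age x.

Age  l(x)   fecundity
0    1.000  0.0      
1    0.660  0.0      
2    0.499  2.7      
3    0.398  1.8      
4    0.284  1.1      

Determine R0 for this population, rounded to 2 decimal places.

lx·mx by age: 0, 0, 1.3473, 0.7164, 0.3124
R0 = Σ lx·mx = 2.3761 → 2.38

2.38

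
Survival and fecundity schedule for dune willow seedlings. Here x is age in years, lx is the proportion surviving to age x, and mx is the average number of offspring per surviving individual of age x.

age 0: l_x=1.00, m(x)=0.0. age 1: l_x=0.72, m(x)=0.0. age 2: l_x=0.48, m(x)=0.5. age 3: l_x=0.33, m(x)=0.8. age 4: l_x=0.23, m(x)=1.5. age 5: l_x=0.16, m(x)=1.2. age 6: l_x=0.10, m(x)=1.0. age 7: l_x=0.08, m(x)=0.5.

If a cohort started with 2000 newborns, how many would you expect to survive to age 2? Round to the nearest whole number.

Expected survivors = N0 · l_2 = 2000 × 0.48 = 960 → 960

960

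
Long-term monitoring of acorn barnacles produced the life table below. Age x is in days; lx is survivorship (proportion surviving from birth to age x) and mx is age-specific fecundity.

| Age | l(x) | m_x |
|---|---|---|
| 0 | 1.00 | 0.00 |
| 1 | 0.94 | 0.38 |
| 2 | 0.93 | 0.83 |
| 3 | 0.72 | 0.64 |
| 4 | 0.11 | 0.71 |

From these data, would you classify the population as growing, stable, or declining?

growing

R0 = Σ lx·mx = 0 + 0.3572 + 0.7719 + 0.4608 + 0.0781 = 1.668
R0 > 1, so the population is growing.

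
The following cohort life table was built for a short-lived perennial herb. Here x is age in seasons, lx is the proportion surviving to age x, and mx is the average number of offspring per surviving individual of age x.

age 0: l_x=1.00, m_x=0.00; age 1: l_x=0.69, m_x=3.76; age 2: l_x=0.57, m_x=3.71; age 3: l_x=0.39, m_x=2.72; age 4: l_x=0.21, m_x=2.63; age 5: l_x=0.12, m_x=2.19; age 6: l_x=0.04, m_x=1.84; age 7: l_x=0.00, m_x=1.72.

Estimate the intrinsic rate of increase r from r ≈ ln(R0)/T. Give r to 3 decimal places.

0.904

R0 = Σ lx·mx = 0 + 2.5944 + 2.1147 + 1.0608 + 0.5523 + 0.2628 + 0.0736 + 0 = 6.6586
Σ x·lx·mx = 13.971; T = 13.971/6.6586 = 2.09819…
r ≈ ln(R0)/T = ln(6.6586)/2.09819… = 0.90359… → 0.904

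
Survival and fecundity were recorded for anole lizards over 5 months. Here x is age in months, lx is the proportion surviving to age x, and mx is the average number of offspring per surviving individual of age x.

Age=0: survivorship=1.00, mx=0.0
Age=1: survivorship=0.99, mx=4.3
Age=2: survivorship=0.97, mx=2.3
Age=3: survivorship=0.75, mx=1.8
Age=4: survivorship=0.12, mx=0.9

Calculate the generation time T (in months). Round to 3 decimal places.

lx·mx: 0, 4.257, 2.231, 1.35, 0.108 → R0 = 7.946
x·lx·mx: 0, 4.257, 4.462, 4.05, 0.432 → Σ = 13.201
T = 13.201 / 7.946 = 1.661339… → 1.661

1.661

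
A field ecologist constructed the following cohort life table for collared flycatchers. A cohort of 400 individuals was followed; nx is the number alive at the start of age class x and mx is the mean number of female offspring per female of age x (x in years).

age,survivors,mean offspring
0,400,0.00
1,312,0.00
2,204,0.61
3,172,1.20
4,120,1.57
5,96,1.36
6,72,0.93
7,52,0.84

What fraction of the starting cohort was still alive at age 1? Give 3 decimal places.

0.780

l_1 = n_1/n_0 = 312/400 = 0.78 → 0.780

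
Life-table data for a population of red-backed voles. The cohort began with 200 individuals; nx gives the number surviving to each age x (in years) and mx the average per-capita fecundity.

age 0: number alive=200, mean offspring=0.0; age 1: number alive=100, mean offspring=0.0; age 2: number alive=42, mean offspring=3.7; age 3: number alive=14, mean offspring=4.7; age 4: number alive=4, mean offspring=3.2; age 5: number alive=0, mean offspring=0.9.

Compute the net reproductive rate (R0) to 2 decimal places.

1.17

lx = nx/n0 = nx/200: 1, 0.5, 0.21, 0.07, 0.02, 0
lx·mx by age: 0, 0, 0.777, 0.329, 0.064, 0
R0 = Σ lx·mx = 1.17 → 1.17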